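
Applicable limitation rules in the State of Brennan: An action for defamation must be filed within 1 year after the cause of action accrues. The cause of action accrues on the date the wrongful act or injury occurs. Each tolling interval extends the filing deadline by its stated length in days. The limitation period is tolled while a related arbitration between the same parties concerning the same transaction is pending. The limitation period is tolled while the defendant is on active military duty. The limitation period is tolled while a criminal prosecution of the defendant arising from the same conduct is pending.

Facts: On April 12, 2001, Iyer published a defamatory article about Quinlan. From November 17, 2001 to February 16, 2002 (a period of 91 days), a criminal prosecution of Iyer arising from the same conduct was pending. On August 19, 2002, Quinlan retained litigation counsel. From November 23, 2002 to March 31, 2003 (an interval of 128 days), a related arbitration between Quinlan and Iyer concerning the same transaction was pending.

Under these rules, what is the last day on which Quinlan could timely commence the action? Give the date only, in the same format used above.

The claim accrued on April 12, 2001, when the wrongful act occurred.
The untolled deadline — 1 year after April 12, 2001 — is April 12, 2002.
The period was tolled for 91 days by the pending criminal prosecution (November 17, 2001 to February 16, 2002), pushing the deadline to July 12, 2002.
The pending related arbitration starting November 23, 2002 came too late — the period had run on July 12, 2002 — and so does not extend the deadline.
None of the other events listed affects the running of the period under the stated rules.

July 12, 2002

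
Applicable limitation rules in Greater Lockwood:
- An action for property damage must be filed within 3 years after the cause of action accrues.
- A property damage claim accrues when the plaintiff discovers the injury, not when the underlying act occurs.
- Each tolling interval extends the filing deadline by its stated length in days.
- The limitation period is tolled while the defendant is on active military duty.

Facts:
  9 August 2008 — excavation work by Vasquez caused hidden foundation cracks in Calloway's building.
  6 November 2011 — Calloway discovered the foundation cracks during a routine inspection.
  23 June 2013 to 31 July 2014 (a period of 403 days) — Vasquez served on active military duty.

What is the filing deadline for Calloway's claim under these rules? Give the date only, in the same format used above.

Under the discovery rule, the claim accrued on 6 November 2011, when Calloway discovered the injury — not on the 9 August 2008 date of the underlying act.
3 years from 6 November 2011 is 6 November 2014.
Because the defendant's active military service ran from 23 June 2013 to 31 July 2014, the deadline is extended by 403 days to 14 December 2015.

14 December 2015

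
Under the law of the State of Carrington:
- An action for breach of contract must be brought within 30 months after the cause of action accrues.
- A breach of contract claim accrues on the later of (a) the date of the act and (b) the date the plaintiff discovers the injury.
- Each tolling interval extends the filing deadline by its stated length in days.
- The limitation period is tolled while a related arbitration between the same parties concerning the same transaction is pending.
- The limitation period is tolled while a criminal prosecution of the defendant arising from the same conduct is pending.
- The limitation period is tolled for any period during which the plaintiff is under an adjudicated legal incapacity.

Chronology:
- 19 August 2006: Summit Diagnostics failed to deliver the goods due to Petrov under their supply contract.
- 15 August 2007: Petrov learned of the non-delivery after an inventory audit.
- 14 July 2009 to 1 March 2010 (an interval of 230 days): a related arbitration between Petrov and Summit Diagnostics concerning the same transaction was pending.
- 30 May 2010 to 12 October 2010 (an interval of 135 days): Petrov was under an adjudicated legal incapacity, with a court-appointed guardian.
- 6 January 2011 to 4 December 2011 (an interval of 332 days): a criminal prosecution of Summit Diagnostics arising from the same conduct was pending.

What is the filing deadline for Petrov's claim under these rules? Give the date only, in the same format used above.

Taking the later of the act (19 August 2006) and discovery (15 August 2007), the claim accrued on 15 August 2007.
Adding the 30 months base period to 15 August 2007 gives a deadline of 15 February 2010, before any tolling.
The period was tolled for 230 days by the pending related arbitration (14 July 2009 to 1 March 2010), pushing the deadline to 3 October 2010.
The period was tolled for 135 days by the plaintiff's legal incapacity (30 May 2010 to 12 October 2010), pushing the deadline to 15 February 2011.
The pending criminal prosecution from 6 January 2011 to 4 December 2011 tolled the period for 332 days, extending the deadline to 13 January 2012.

13 January 2012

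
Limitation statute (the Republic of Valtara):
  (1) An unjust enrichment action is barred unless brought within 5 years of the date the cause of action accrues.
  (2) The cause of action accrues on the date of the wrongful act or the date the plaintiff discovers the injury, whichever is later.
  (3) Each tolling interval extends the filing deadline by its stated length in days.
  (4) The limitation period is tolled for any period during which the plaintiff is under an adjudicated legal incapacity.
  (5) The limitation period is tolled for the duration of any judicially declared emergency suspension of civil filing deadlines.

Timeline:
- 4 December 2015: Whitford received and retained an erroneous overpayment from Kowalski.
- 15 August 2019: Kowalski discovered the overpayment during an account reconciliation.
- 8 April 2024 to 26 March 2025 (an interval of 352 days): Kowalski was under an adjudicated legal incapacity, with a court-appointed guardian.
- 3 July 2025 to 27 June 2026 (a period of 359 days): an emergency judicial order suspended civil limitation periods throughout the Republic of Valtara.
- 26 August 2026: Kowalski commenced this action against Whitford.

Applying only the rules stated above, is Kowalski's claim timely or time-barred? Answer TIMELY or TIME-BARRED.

Taking the later of the act (4 December 2015) and discovery (15 August 2019), the claim accrued on 15 August 2019.
Adding the 5 years base period to 15 August 2019 gives a deadline of 15 August 2024, before any tolling.
The plaintiff's legal incapacity from 8 April 2024 to 26 March 2025 tolled the period for 352 days, extending the deadline to 2 August 2025.
The emergency suspension of filing deadlines from 3 July 2025 to 27 June 2026 tolled the period for 359 days, extending the deadline to 27 July 2026.
Filing on 26 August 2026 missed the 27 July 2026 deadline — the action is time-barred.

TIME-BARRED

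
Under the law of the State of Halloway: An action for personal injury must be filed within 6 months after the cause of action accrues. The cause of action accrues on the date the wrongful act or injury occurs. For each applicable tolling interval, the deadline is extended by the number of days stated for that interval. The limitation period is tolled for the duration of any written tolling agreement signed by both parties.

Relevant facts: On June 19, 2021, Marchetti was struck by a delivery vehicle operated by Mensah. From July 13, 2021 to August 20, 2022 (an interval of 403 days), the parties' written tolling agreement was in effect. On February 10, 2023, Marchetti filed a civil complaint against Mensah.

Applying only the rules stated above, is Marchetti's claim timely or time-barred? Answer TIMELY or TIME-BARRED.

The limitation period began to run on June 19, 2021.
The untolled deadline — 6 months after June 19, 2021 — is December 19, 2021.
Because the written tolling agreement ran from July 13, 2021 to August 20, 2022, the deadline is extended by 403 days to January 26, 2023.
The February 10, 2023 filing falls after the January 26, 2023 deadline; the claim is time-barred.

TIME-BARRED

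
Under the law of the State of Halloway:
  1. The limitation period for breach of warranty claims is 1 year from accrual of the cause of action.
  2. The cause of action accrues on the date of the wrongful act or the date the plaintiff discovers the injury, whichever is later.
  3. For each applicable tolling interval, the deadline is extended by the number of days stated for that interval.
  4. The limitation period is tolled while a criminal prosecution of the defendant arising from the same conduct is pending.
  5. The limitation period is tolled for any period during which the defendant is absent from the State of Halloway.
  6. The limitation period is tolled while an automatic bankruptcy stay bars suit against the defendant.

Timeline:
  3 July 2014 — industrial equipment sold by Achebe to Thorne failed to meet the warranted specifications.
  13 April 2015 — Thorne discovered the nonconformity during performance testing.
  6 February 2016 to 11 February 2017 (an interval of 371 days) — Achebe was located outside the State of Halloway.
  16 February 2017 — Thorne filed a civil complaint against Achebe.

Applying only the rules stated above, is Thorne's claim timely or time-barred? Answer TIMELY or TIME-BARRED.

TIMELY

Taking the later of the act (3 July 2014) and discovery (13 April 2015), the claim accrued on 13 April 2015.
Adding the 1 year base period to 13 April 2015 gives a deadline of 13 April 2016, before any tolling.
The period was tolled for 371 days by the defendant's absence from the jurisdiction (6 February 2016 to 11 February 2017), pushing the deadline to 19 April 2017.
Filing on 16 February 2017 beat the 19 April 2017 deadline — the action is timely.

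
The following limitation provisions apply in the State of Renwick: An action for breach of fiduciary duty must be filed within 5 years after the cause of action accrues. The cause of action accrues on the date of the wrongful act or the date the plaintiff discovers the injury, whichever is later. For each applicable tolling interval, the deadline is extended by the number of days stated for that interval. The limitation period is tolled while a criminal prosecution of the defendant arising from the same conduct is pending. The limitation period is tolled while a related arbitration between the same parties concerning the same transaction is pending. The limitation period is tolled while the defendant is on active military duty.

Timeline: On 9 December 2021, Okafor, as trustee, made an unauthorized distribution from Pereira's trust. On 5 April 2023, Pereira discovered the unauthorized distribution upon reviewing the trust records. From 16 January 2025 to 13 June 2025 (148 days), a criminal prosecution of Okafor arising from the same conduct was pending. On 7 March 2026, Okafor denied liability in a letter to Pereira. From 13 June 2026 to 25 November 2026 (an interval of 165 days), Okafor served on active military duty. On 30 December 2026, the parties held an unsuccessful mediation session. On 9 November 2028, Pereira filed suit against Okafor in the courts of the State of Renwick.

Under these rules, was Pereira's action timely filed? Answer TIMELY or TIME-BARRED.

The claim accrued on 5 April 2023 — the later of the 9 December 2021 act and the 5 April 2023 discovery.
The untolled deadline — 5 years after 5 April 2023 — is 5 April 2028.
The pending criminal prosecution from 16 January 2025 to 13 June 2025 tolled the period for 148 days, extending the deadline to 31 August 2028.
Because the defendant's active military service ran from 13 June 2026 to 25 November 2026, the deadline is extended by 165 days to 12 February 2029.
None of the other events listed affects the running of the period under the stated rules.
The 9 November 2028 filing precedes the 12 February 2029 deadline; the claim is timely.

TIMELY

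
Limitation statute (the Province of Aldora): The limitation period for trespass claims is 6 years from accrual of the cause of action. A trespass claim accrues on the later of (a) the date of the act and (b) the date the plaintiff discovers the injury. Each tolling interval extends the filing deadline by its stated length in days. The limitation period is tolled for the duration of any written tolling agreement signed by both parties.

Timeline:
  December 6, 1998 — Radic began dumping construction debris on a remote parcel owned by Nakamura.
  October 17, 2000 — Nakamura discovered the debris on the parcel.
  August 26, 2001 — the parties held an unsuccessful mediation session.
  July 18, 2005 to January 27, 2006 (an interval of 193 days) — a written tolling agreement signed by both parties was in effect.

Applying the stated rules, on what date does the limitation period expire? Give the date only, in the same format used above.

April 28, 2007

The claim accrued on October 17, 2000 — the later of the December 6, 1998 act and the October 17, 2000 discovery.
The untolled deadline — 6 years after October 17, 2000 — is October 17, 2006.
Because the written tolling agreement ran from July 18, 2005 to January 27, 2006, the deadline is extended by 193 days to April 28, 2007.
The other events in the timeline have no effect on the limitation period under the stated rules.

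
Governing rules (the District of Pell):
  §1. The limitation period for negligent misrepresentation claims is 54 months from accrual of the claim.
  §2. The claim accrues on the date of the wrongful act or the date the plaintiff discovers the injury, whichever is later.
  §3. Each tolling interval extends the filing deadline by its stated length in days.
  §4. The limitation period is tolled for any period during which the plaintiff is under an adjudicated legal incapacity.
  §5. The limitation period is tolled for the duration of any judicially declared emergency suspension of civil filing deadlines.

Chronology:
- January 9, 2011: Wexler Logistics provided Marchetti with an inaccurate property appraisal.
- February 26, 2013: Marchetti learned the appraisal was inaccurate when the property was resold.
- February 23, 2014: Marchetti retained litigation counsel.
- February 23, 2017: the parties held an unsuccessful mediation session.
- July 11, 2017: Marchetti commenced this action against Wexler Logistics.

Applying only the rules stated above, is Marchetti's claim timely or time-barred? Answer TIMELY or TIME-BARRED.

TIMELY

Because discovery on February 26, 2013 post-dates the January 9, 2011 act, accrual under the later-of rule falls on February 26, 2013.
The untolled deadline — 54 months after February 26, 2013 — is August 26, 2017.
Nothing else in the chronology tolls or restarts the period.
Filing on July 11, 2017 beat the August 26, 2017 deadline — the action is timely.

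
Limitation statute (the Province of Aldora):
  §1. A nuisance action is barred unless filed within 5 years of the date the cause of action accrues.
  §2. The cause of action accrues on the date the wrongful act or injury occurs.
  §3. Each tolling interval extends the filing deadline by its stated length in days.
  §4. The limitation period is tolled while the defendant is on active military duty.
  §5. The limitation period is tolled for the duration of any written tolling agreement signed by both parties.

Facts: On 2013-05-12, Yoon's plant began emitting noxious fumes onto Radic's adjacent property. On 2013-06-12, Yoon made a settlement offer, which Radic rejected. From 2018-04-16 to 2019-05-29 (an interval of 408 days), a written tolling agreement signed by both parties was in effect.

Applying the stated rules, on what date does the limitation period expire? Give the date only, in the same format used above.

2019-06-24

The cause of action accrued on 2013-05-12, the date of the act.
Adding the 5 years base period to 2013-05-12 gives a deadline of 2018-05-12, before any tolling.
Because the written tolling agreement ran from 2018-04-16 to 2019-05-29, the deadline is extended by 408 days to 2019-06-24.
None of the other events listed affects the running of the period under the stated rules.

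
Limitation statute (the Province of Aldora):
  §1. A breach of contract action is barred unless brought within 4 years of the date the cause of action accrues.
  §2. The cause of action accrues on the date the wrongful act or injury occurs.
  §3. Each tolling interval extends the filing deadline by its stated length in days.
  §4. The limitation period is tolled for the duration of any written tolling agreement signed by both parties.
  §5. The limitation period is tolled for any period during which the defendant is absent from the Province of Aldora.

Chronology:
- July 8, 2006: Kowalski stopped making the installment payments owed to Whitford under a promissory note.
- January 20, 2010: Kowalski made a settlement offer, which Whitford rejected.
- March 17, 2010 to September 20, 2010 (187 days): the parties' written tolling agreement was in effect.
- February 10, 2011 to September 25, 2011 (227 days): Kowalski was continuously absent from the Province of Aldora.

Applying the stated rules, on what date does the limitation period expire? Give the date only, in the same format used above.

January 11, 2011

The limitation period began to run on July 8, 2006.
Adding the 4 years base period to July 8, 2006 gives a deadline of July 8, 2010, before any tolling.
Because the written tolling agreement ran from March 17, 2010 to September 20, 2010, the deadline is extended by 187 days to January 11, 2011.
The defendant's absence from the jurisdiction from February 10, 2011 to September 25, 2011 began after the period had already run on January 11, 2011, so it has no tolling effect.
Nothing else in the chronology tolls or restarts the period.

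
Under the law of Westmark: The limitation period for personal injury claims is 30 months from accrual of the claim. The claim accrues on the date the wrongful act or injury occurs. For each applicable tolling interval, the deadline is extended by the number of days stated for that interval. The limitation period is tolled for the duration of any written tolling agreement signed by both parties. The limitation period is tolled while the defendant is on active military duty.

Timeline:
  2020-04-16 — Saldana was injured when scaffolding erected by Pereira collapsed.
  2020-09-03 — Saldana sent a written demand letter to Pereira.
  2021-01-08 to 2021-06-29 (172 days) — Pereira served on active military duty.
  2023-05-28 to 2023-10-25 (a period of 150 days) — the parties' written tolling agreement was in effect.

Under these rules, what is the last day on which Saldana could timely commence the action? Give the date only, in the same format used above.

2023-04-06

The limitation period began to run on 2020-04-16.
Adding the 30 months base period to 2020-04-16 gives a deadline of 2022-10-16, before any tolling.
The defendant's active military service from 2021-01-08 to 2021-06-29 tolled the period for 172 days, extending the deadline to 2023-04-06.
By the time the written tolling agreement began on 2023-05-28, the limitation period had already expired on 2023-04-06; that interval cannot revive it.
The other events in the timeline have no effect on the limitation period under the stated rules.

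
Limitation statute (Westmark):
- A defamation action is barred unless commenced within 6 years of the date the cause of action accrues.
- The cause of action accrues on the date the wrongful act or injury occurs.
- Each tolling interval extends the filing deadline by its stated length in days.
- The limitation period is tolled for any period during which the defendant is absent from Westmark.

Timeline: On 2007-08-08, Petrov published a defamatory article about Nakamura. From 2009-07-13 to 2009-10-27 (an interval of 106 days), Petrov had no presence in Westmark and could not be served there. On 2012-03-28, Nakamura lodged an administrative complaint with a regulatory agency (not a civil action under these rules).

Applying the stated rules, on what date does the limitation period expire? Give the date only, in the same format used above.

The claim accrued on 2007-08-08, when the wrongful act occurred.
6 years from 2007-08-08 is 2013-08-08.
Because the defendant's absence from the jurisdiction ran from 2009-07-13 to 2009-10-27, the deadline is extended by 106 days to 2013-11-22.
The other events in the timeline have no effect on the limitation period under the stated rules.

2013-11-22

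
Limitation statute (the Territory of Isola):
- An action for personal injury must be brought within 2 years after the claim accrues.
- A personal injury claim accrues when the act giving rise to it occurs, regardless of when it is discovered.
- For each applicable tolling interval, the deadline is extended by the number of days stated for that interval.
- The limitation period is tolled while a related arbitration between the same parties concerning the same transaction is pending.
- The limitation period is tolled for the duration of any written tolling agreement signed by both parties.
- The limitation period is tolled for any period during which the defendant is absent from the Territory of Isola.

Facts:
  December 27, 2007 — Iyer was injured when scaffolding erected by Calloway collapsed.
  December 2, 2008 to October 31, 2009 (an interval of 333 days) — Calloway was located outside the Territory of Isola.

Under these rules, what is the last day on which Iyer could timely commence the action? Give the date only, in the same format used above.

The claim accrued on December 27, 2007, the date of the act.
Adding the 2 years base period to December 27, 2007 gives a deadline of December 27, 2009, before any tolling.
The period was tolled for 333 days by the defendant's absence from the jurisdiction (December 2, 2008 to October 31, 2009), pushing the deadline to November 25, 2010.

November 25, 2010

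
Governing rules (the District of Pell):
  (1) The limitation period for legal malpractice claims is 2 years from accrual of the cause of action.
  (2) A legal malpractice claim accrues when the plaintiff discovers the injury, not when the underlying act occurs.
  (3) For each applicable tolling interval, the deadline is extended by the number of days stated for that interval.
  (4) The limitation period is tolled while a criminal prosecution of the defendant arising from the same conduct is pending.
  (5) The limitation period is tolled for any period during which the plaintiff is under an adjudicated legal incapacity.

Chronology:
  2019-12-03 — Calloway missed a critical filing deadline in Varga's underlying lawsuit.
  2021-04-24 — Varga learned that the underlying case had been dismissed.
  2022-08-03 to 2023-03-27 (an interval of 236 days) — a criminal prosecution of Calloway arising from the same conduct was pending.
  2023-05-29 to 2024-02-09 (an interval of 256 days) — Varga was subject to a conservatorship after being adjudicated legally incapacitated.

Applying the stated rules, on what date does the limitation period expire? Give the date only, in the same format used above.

2024-08-28

Accrual is tied to discovery, so the period began on 2021-04-24 rather than on 2019-12-03 when the act occurred.
The untolled deadline — 2 years after 2021-04-24 — is 2023-04-24.
The period was tolled for 236 days by the pending criminal prosecution (2022-08-03 to 2023-03-27), pushing the deadline to 2023-12-16.
The period was tolled for 256 days by the plaintiff's legal incapacity (2023-05-29 to 2024-02-09), pushing the deadline to 2024-08-28.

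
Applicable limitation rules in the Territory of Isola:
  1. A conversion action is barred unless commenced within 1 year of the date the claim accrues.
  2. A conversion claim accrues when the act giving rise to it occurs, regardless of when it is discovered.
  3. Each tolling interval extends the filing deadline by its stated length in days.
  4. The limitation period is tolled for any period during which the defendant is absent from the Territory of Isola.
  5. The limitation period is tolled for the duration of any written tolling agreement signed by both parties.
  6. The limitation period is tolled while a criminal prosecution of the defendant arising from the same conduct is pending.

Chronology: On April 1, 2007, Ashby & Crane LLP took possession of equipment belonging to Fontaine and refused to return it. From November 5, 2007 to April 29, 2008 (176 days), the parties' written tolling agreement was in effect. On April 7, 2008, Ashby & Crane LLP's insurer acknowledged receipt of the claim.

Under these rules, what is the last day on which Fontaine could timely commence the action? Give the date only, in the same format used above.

September 24, 2008

The claim accrued on April 1, 2007, the date of the act.
1 year from April 1, 2007 is April 1, 2008.
The period was tolled for 176 days by the written tolling agreement (November 5, 2007 to April 29, 2008), pushing the deadline to September 24, 2008.
The other events in the timeline have no effect on the limitation period under the stated rules.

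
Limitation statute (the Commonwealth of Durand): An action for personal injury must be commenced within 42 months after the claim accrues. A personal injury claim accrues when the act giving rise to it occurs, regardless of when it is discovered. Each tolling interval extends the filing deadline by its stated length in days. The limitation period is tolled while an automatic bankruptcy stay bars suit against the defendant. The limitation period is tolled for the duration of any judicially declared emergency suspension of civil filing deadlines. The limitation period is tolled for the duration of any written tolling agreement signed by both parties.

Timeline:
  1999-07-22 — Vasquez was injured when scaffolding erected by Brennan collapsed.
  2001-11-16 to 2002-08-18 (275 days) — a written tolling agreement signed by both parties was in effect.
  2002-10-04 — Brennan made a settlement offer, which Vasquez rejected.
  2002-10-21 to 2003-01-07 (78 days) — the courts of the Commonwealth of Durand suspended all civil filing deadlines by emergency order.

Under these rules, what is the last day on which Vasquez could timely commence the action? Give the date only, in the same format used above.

The claim accrued on 1999-07-22, when the wrongful act occurred.
Adding the 42 months base period to 1999-07-22 gives a deadline of 2003-01-22, before any tolling.
The written tolling agreement from 2001-11-16 to 2002-08-18 tolled the period for 275 days, extending the deadline to 2003-10-24.
Because the emergency suspension of filing deadlines ran from 2002-10-21 to 2003-01-07, the deadline is extended by 78 days to 2004-01-10.
Nothing else in the chronology tolls or restarts the period.

2004-01-10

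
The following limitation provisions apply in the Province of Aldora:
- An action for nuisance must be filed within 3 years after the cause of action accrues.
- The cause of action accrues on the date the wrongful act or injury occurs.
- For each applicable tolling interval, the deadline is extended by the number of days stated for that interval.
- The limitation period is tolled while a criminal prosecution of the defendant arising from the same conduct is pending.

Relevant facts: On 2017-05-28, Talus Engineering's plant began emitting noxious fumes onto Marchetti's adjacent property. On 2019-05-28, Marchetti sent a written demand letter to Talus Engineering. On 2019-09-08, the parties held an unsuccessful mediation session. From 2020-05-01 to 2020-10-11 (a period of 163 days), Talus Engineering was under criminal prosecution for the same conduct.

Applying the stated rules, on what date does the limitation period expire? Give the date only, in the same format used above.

2020-11-07

The cause of action accrued on 2017-05-28, the date of the act.
The untolled deadline — 3 years after 2017-05-28 — is 2020-05-28.
The pending criminal prosecution from 2020-05-01 to 2020-10-11 tolled the period for 163 days, extending the deadline to 2020-11-07.
Nothing else in the chronology tolls or restarts the period.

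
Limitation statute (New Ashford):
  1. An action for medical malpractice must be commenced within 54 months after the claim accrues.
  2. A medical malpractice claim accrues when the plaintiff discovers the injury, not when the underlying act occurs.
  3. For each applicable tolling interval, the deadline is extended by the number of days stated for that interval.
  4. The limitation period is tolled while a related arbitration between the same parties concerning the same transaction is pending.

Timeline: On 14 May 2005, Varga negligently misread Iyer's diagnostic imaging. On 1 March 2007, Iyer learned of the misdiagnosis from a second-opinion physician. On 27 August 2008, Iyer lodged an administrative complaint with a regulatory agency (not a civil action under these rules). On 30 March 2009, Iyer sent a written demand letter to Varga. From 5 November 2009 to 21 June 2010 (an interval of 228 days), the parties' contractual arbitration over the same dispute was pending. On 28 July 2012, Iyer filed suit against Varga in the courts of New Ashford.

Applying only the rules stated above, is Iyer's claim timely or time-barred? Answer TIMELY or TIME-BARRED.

Accrual is tied to discovery, so the period began on 1 March 2007 rather than on 14 May 2005 when the act occurred.
Adding the 54 months base period to 1 March 2007 gives a deadline of 1 September 2011, before any tolling.
Because the pending related arbitration ran from 5 November 2009 to 21 June 2010, the deadline is extended by 228 days to 16 April 2012.
The other events in the timeline have no effect on the limitation period under the stated rules.
The 28 July 2012 filing falls after the 16 April 2012 deadline; the claim is time-barred.

TIME-BARRED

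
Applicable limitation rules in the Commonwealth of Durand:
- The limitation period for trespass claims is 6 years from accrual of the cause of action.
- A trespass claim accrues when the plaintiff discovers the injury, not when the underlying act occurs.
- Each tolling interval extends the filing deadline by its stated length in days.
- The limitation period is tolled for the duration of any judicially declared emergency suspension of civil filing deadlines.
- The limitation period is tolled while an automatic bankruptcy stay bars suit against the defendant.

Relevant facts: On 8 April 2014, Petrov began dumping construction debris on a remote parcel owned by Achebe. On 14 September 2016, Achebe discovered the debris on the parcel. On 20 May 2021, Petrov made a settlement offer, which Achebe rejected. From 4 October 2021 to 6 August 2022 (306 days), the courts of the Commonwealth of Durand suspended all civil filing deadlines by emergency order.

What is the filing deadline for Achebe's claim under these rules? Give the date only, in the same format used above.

Under the discovery rule, the claim accrued on 14 September 2016, when Achebe discovered the injury — not on the 8 April 2014 date of the underlying act.
Adding the 6 years base period to 14 September 2016 gives a deadline of 14 September 2022, before any tolling.
The period was tolled for 306 days by the emergency suspension of filing deadlines (4 October 2021 to 6 August 2022), pushing the deadline to 17 July 2023.
The other events in the timeline have no effect on the limitation period under the stated rules.

17 July 2023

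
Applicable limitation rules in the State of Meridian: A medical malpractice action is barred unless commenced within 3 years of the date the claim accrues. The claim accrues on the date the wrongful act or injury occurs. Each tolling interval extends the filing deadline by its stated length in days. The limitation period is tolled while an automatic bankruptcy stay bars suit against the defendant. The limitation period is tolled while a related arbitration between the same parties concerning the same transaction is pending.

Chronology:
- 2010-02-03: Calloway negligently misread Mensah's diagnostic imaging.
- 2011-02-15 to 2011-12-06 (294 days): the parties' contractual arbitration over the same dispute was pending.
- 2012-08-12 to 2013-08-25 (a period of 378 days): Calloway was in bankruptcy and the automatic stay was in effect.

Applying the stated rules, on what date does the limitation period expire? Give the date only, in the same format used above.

The claim accrued on 2010-02-03, the date of the act.
Adding the 3 years base period to 2010-02-03 gives a deadline of 2013-02-03, before any tolling.
The pending related arbitration from 2011-02-15 to 2011-12-06 tolled the period for 294 days, extending the deadline to 2013-11-24.
The automatic bankruptcy stay from 2012-08-12 to 2013-08-25 tolled the period for 378 days, extending the deadline to 2014-12-07.

2014-12-07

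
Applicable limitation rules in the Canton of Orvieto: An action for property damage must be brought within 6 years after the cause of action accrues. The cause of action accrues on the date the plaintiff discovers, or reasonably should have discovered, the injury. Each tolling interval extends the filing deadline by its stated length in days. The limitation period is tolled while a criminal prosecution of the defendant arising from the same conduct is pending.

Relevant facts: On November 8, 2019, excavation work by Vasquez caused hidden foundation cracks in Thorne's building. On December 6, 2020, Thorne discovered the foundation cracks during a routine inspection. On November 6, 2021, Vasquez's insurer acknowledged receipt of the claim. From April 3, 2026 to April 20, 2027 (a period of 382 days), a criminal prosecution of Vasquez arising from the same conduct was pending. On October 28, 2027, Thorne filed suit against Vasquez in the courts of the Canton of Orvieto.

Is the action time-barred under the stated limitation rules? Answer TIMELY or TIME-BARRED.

TIMELY

The claim did not accrue until Thorne discovered the injury on December 6, 2020; the November 8, 2019 act date does not start the clock under the stated rule.
Adding the 6 years base period to December 6, 2020 gives a deadline of December 6, 2026, before any tolling.
Because the pending criminal prosecution ran from April 3, 2026 to April 20, 2027, the deadline is extended by 382 days to December 23, 2027.
The other events in the timeline have no effect on the limitation period under the stated rules.
The October 28, 2027 filing precedes the December 23, 2027 deadline; the claim is timely.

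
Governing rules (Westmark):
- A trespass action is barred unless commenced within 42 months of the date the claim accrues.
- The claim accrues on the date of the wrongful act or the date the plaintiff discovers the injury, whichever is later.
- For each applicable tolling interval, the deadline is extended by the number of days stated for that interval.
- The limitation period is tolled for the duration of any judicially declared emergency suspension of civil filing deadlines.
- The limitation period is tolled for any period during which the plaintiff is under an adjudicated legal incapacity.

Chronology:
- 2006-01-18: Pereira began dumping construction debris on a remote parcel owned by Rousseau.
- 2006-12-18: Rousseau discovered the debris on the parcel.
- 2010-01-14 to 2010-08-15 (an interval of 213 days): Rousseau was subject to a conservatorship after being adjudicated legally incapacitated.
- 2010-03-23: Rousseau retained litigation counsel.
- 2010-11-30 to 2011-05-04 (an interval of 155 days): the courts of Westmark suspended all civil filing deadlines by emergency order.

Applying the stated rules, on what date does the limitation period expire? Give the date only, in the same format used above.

The claim accrued on 2006-12-18 — the later of the 2006-01-18 act and the 2006-12-18 discovery.
The untolled deadline — 42 months after 2006-12-18 — is 2010-06-18.
The period was tolled for 213 days by the plaintiff's legal incapacity (2010-01-14 to 2010-08-15), pushing the deadline to 2011-01-17.
The period was tolled for 155 days by the emergency suspension of filing deadlines (2010-11-30 to 2011-05-04), pushing the deadline to 2011-06-21.
None of the other events listed affects the running of the period under the stated rules.

2011-06-21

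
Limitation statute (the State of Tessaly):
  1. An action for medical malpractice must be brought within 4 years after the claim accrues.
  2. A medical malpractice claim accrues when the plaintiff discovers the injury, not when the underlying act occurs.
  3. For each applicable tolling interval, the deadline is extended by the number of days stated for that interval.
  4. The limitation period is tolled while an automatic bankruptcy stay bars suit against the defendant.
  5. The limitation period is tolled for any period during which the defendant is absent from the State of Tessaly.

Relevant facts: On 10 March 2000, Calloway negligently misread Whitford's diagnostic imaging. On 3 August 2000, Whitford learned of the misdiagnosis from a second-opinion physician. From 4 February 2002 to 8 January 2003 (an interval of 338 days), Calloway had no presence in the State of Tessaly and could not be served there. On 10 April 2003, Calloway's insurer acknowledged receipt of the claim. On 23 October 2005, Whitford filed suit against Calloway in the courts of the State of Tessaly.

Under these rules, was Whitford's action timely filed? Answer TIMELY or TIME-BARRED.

TIME-BARRED

Under the discovery rule, the claim accrued on 3 August 2000, when Whitford discovered the injury — not on the 10 March 2000 date of the underlying act.
Adding the 4 years base period to 3 August 2000 gives a deadline of 3 August 2004, before any tolling.
The defendant's absence from the jurisdiction from 4 February 2002 to 8 January 2003 tolled the period for 338 days, extending the deadline to 7 July 2005.
Nothing else in the chronology tolls or restarts the period.
The 23 October 2005 filing falls after the 7 July 2005 deadline; the claim is time-barred.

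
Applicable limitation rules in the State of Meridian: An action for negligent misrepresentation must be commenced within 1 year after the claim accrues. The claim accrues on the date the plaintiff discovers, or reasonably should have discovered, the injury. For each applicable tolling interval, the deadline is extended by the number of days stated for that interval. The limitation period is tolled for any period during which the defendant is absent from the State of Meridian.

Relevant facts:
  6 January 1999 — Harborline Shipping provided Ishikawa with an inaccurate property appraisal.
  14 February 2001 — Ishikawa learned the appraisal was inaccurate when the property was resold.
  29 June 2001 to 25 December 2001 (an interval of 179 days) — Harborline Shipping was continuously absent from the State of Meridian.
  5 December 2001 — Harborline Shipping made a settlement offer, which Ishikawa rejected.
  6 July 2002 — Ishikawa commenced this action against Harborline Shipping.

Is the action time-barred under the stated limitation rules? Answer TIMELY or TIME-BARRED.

Accrual is tied to discovery, so the period began on 14 February 2001 rather than on 6 January 1999 when the act occurred.
Adding the 1 year base period to 14 February 2001 gives a deadline of 14 February 2002, before any tolling.
The defendant's absence from the jurisdiction from 29 June 2001 to 25 December 2001 tolled the period for 179 days, extending the deadline to 12 August 2002.
The other events in the timeline have no effect on the limitation period under the stated rules.
The 6 July 2002 filing precedes the 12 August 2002 deadline; the claim is timely.

TIMELY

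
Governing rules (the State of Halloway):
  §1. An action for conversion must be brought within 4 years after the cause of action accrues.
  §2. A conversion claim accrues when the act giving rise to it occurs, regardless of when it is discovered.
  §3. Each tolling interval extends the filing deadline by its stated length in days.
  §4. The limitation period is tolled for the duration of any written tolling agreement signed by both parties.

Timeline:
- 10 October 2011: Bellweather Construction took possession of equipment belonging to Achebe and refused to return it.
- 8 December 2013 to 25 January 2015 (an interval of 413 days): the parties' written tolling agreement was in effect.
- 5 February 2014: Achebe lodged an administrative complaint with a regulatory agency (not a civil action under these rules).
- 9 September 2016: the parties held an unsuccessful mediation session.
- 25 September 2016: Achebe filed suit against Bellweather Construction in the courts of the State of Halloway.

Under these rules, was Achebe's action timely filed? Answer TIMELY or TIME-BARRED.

TIMELY

The limitation period began to run on 10 October 2011.
The untolled deadline — 4 years after 10 October 2011 — is 10 October 2015.
Because the written tolling agreement ran from 8 December 2013 to 25 January 2015, the deadline is extended by 413 days to 26 November 2016.
None of the other events listed affects the running of the period under the stated rules.
Achebe filed on 25 September 2016, before the 26 November 2016 deadline, so the action is timely.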